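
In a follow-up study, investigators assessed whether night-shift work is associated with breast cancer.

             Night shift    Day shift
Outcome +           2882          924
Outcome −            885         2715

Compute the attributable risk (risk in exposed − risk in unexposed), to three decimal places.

0.511

Reading the table with exposure as columns: a = 2882 (Night shift, case), b = 885 (Night shift, non-case), c = 924 (Day shift, case), d = 2715.
Risk in exposed = 2882/3767 = 0.765065; risk in unexposed = 924/3639 = 0.253916.
Risk difference = 0.765065 − 0.253916 = 0.511149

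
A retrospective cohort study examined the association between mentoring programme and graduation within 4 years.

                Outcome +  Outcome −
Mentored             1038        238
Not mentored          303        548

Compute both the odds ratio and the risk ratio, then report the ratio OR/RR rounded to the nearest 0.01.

Cells: a = 1038, b = 238, c = 303, d = 548.
OR = (1038·548)/(238·303) = 568824/72114 = 7.88784
Risk in exposed = 1038/1276 = 0.81348; risk in unexposed = 303/851 = 0.35605; RR = 2.28472
OR/RR = 7.88784 / 2.28472 = 3.45243
The outcome is not rare, so the OR lies further from 1 than the RR.

3.45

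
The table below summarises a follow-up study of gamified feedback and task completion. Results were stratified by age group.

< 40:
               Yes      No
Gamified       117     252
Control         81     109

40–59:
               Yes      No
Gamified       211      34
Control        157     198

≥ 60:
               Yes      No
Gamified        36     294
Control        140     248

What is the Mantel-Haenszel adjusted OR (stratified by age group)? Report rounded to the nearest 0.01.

1.02

OR_MH = Σ(aᵢdᵢ/nᵢ) / Σ(bᵢcᵢ/nᵢ), where nᵢ is the stratum total.
Stratum 1 (< 40): n = 559; a·d/n = 117·109/559 = 22.8140; b·c/n = 252·81/559 = 36.5152
Stratum 2 (40–59): n = 600; a·d/n = 211·198/600 = 69.6300; b·c/n = 34·157/600 = 8.8967
Stratum 3 (≥ 60): n = 718; a·d/n = 36·248/718 = 12.4345; b·c/n = 294·140/718 = 57.3259
OR_MH = (22.8140 + 69.6300 + 12.4345) / (36.5152 + 8.8967 + 57.3259) = 104.8785 / 102.7378 = 1.02084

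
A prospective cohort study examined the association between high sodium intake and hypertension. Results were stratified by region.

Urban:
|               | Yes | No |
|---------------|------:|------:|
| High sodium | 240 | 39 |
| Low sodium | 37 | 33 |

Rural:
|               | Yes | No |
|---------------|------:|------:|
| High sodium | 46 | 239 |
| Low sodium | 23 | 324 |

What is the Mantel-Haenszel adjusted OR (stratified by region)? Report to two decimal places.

OR_MH = Σ(aᵢdᵢ/nᵢ) / Σ(bᵢcᵢ/nᵢ), where nᵢ is the stratum total.
Stratum 1 (Urban): n = 349; a·d/n = 240·33/349 = 22.6934; b·c/n = 39·37/349 = 4.1347
Stratum 2 (Rural): n = 632; a·d/n = 46·324/632 = 23.5823; b·c/n = 239·23/632 = 8.6978
OR_MH = (22.6934 + 23.5823) / (4.1347 + 8.6978) = 46.2757 / 12.8325 = 3.60614

3.61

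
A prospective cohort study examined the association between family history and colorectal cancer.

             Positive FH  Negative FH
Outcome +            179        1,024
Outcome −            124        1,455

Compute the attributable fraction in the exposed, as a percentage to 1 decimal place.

Reading the table with exposure as columns: a = 179 (Positive FH, case), b = 124 (Positive FH, non-case), c = 1024 (Negative FH, case), d = 1455.
Risk in exposed = 179/303 = 0.59076; risk in unexposed = 1024/2479 = 0.41307.
RR = 0.59076/0.41307 = 1.43017
AR% = (RR − 1)/RR × 100 = (1.43017 − 1)/1.43017 × 100 = 30.0781%

30.1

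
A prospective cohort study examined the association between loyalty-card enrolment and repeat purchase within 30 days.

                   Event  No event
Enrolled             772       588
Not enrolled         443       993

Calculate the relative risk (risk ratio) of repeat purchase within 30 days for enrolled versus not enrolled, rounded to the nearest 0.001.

1.840

Cells: a = 772, b = 588, c = 443, d = 993.
Risk in exposed = 772/1360 = 0.56765; risk in unexposed = 443/1436 = 0.30850.
RR = 0.56765 / 0.30850 = 1.84005
The risk among the exposed is 1.84 times that among the unexposed.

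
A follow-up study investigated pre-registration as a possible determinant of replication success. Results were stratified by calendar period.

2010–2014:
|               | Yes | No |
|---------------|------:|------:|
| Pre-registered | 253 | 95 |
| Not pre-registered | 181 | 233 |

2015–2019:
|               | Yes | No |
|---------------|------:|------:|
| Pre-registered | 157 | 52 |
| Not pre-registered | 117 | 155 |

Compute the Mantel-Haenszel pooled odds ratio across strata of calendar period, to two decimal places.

3.63

OR_MH = Σ(aᵢdᵢ/nᵢ) / Σ(bᵢcᵢ/nᵢ), where nᵢ is the stratum total.
Stratum 1 (2010–2014): n = 762; a·d/n = 253·233/762 = 77.3609; b·c/n = 95·181/762 = 22.5656
Stratum 2 (2015–2019): n = 481; a·d/n = 157·155/481 = 50.5925; b·c/n = 52·117/481 = 12.6486
OR_MH = (77.3609 + 50.5925) / (22.5656 + 12.6486) = 127.9534 / 35.2143 = 3.63357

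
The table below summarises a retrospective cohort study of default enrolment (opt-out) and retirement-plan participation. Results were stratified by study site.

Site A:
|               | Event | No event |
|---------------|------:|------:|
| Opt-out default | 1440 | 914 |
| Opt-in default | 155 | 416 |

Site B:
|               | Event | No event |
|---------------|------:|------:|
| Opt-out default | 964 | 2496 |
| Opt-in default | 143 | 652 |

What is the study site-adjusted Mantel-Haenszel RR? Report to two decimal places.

RR_MH = Σ(aᵢ·n₀ᵢ/nᵢ) / Σ(cᵢ·n₁ᵢ/nᵢ), with n₁ᵢ = aᵢ+bᵢ (exposed), n₀ᵢ = cᵢ+dᵢ (unexposed), nᵢ = n₁ᵢ+n₀ᵢ.
Stratum 1 (Site A): n₁ = 2354, n₀ = 571, n = 2925; a·n₀/n = 1440·571/2925 = 281.1077; c·n₁/n = 155·2354/2925 = 124.7419
Stratum 2 (Site B): n₁ = 3460, n₀ = 795, n = 4255; a·n₀/n = 964·795/4255 = 180.1128; c·n₁/n = 143·3460/4255 = 116.2820
RR_MH = (281.1077 + 180.1128) / (124.7419 + 116.2820) = 461.2205 / 241.0239 = 1.91359

1.91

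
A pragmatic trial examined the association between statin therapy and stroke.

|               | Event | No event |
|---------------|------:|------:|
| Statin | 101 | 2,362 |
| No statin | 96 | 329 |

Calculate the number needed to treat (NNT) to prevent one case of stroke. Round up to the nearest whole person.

6

Risk in treated group = 101/2463 = 0.04101; risk in control = 96/425 = 0.22588.
Absolute risk reduction = 0.22588 − 0.04101 = 0.18488
NNT = 1 / ARR = 1 / 0.18488 = 5.409 → round up → 6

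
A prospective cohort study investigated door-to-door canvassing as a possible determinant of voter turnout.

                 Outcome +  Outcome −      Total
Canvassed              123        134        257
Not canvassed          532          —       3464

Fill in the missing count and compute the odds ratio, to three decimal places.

The missing cell is in the unexposed row: 3464 − 532 = 2932.
So a = 123, b = 134, c = 532, d = 2932.
OR = (a·d)/(b·c) = (123 × 2932) / (134 × 532) = 360636 / 71288 = 5.05886

5.059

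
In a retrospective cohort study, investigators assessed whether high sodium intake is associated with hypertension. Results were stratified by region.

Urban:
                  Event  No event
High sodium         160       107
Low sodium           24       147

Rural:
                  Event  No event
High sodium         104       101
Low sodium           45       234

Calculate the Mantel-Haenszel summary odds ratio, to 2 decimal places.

OR_MH = Σ(aᵢdᵢ/nᵢ) / Σ(bᵢcᵢ/nᵢ), where nᵢ is the stratum total.
Stratum 1 (Urban): n = 438; a·d/n = 160·147/438 = 53.6986; b·c/n = 107·24/438 = 5.8630
Stratum 2 (Rural): n = 484; a·d/n = 104·234/484 = 50.2810; b·c/n = 101·45/484 = 9.3905
OR_MH = (53.6986 + 50.2810) / (5.8630 + 9.3905) = 103.9796 / 15.2535 = 6.81677

6.82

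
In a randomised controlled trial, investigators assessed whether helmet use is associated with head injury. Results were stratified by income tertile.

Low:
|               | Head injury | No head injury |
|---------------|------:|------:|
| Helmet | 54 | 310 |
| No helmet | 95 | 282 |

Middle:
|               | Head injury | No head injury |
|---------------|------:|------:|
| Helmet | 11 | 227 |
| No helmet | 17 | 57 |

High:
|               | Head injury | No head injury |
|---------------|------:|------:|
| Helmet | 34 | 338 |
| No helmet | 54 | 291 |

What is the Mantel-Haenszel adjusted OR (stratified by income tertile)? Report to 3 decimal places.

0.469

OR_MH = Σ(aᵢdᵢ/nᵢ) / Σ(bᵢcᵢ/nᵢ), where nᵢ is the stratum total.
Stratum 1 (Low): n = 741; a·d/n = 54·282/741 = 20.5506; b·c/n = 310·95/741 = 39.7436
Stratum 2 (Middle): n = 312; a·d/n = 11·57/312 = 2.0096; b·c/n = 227·17/312 = 12.3686
Stratum 3 (High): n = 717; a·d/n = 34·291/717 = 13.7992; b·c/n = 338·54/717 = 25.4561
OR_MH = (20.5506 + 2.0096 + 13.7992) / (39.7436 + 12.3686 + 25.4561) = 36.3594 / 77.5682 = 0.46874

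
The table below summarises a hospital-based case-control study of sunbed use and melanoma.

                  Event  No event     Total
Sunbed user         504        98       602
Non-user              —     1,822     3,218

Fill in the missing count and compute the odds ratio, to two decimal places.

6.71

The missing cell is in the unexposed row: 3218 − 1822 = 1396.
So a = 504, b = 98, c = 1396, d = 1822.
OR = (a·d)/(b·c) = (504 × 1822) / (98 × 1396) = 918288 / 136808 = 6.71224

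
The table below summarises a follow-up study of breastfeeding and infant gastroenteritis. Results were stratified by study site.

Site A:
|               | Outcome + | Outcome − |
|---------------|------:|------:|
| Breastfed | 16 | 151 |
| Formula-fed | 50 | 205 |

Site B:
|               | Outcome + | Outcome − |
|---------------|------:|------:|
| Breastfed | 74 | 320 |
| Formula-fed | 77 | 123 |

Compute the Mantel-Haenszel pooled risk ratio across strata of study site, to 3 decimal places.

RR_MH = Σ(aᵢ·n₀ᵢ/nᵢ) / Σ(cᵢ·n₁ᵢ/nᵢ), with n₁ᵢ = aᵢ+bᵢ (exposed), n₀ᵢ = cᵢ+dᵢ (unexposed), nᵢ = n₁ᵢ+n₀ᵢ.
Stratum 1 (Site A): n₁ = 167, n₀ = 255, n = 422; a·n₀/n = 16·255/422 = 9.6682; c·n₁/n = 50·167/422 = 19.7867
Stratum 2 (Site B): n₁ = 394, n₀ = 200, n = 594; a·n₀/n = 74·200/594 = 24.9158; c·n₁/n = 77·394/594 = 51.0741
RR_MH = (9.6682 + 24.9158) / (19.7867 + 51.0741) = 34.5841 / 70.8608 = 0.48806

0.488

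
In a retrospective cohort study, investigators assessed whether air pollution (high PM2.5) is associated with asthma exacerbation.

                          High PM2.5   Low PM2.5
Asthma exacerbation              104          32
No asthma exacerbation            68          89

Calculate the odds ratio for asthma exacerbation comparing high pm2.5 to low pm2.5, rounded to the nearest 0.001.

4.254

Reading the table with exposure as columns: a = 104 (High PM2.5, case), b = 68 (High PM2.5, non-case), c = 32 (Low PM2.5, case), d = 89.
OR = (a·d)/(b·c) = (104 × 89) / (68 × 32) = 9256 / 2176 = 4.25368
The odds of asthma exacerbation are about 4.25 times as high in the high pm2.5 group.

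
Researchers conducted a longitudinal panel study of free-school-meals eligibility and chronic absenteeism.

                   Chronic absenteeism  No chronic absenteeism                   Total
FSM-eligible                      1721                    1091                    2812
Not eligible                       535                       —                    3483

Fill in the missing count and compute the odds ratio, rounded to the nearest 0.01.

8.69

The missing cell is in the unexposed row: 3483 − 535 = 2948.
So a = 1721, b = 1091, c = 535, d = 2948.
OR = (a·d)/(b·c) = (1721 × 2948) / (1091 × 535) = 5073508 / 583685 = 8.69220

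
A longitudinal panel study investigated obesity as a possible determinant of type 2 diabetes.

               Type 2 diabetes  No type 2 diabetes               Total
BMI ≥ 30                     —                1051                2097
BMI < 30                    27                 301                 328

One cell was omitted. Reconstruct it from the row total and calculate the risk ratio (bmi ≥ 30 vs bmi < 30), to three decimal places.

The missing cell is in the exposed row: 2097 − 1051 = 1046.
So a = 1046, b = 1051, c = 27, d = 301.
RR = [a/(a+b)] / [c/(c+d)] = (1046/2097) / (27/328) = 0.49881/0.08232 = 6.05959

6.060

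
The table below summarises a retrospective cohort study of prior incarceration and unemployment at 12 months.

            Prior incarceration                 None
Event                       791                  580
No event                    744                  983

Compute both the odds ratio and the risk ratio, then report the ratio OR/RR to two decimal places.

1.30

Reading the table with exposure as columns: a = 791 (Prior incarceration, case), b = 744 (Prior incarceration, non-case), c = 580 (None, case), d = 983.
OR = (791·983)/(744·580) = 777553/431520 = 1.80189
Risk in exposed = 791/1535 = 0.51531; risk in unexposed = 580/1563 = 0.37108; RR = 1.38867
OR/RR = 1.80189 / 1.38867 = 1.29757
The outcome is not rare, so the OR lies further from 1 than the RR.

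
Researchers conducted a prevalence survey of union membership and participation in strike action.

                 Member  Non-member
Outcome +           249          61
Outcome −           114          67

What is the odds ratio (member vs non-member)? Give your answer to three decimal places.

2.399

Reading the table with exposure as columns: a = 249 (Member, case), b = 114 (Member, non-case), c = 61 (Non-member, case), d = 67.
OR = (a·d)/(b·c) = (249 × 67) / (114 × 61) = 16683 / 6954 = 2.39905
The odds of participation in strike action are about 2.40 times as high in the member group.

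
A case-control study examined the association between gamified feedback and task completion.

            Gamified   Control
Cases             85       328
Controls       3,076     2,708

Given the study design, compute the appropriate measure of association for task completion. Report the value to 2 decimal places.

0.23

Reading the table with exposure as columns: a = 85 (Gamified, case), b = 3076 (Gamified, non-case), c = 328 (Control, case), d = 2708.
This is a case-control study: participants were sampled on outcome status, so risks in the source population cannot be estimated directly — relative risk is not valid here. The odds ratio is the appropriate measure.
OR = (a·d)/(b·c) = (85 × 2708) / (3076 × 328) = 230180 / 1008928 = 0.22814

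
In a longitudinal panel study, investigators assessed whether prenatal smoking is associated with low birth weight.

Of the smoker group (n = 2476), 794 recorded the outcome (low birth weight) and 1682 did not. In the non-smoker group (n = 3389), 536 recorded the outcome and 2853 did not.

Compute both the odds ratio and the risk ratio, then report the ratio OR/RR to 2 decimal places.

From the description: a = 794, b = 1682, c = 536, d = 2853.
OR = (794·2853)/(1682·536) = 2265282/901552 = 2.51265
Risk in exposed = 794/2476 = 0.32068; risk in unexposed = 536/3389 = 0.15816; RR = 2.02757
OR/RR = 2.51265 / 2.02757 = 1.23924
The outcome is not rare, so the OR lies further from 1 than the RR.

1.24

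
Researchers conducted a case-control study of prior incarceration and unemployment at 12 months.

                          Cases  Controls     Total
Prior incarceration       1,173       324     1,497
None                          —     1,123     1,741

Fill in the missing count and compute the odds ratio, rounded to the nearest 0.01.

6.58

The missing cell is in the unexposed row: 1741 − 1123 = 618.
So a = 1173, b = 324, c = 618, d = 1123.
OR = (a·d)/(b·c) = (1173 × 1123) / (324 × 618) = 1317279 / 200232 = 6.57876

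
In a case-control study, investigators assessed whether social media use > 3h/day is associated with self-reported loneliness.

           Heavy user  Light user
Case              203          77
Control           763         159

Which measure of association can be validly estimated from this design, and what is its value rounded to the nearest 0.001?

0.549

Reading the table with exposure as columns: a = 203 (Heavy user, case), b = 763 (Heavy user, non-case), c = 77 (Light user, case), d = 159.
This is a case-control study: participants were sampled on outcome status, so risks in the source population cannot be estimated directly — relative risk is not valid here. The odds ratio is the appropriate measure.
OR = (a·d)/(b·c) = (203 × 159) / (763 × 77) = 32277 / 58751 = 0.54939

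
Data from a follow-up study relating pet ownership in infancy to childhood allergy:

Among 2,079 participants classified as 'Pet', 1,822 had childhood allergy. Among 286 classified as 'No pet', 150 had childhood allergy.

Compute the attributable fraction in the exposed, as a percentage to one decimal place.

From the description: a = 1822, b = 257, c = 150, d = 136.
Risk in exposed = 1822/2079 = 0.87638; risk in unexposed = 150/286 = 0.52448.
RR = 0.87638/0.52448 = 1.67097
AR% = (RR − 1)/RR × 100 = (1.67097 − 1)/1.67097 × 100 = 40.1545%

40.2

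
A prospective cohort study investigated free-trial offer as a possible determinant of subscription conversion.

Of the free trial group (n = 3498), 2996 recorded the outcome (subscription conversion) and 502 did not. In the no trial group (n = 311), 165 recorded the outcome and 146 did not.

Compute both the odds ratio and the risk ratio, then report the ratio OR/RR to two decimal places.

From the description: a = 2996, b = 502, c = 165, d = 146.
OR = (2996·146)/(502·165) = 437416/82830 = 5.28089
Risk in exposed = 2996/3498 = 0.85649; risk in unexposed = 165/311 = 0.53055; RR = 1.61435
OR/RR = 5.28089 / 1.61435 = 3.27121
The outcome is not rare, so the OR lies further from 1 than the RR.

3.27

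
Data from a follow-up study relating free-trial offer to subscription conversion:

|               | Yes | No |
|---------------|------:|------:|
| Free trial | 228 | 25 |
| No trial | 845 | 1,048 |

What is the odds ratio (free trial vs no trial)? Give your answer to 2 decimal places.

Cells: a = 228, b = 25, c = 845, d = 1048.
OR = (a·d)/(b·c) = (228 × 1048) / (25 × 845) = 238944 / 21125 = 11.31096
The odds of subscription conversion are about 11.31 times as high in the free trial group.

11.31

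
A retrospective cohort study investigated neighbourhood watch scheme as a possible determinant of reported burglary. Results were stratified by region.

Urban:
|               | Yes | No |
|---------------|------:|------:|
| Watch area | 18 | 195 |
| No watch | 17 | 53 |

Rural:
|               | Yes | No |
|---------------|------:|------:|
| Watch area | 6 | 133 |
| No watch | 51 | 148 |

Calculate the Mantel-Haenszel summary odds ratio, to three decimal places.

0.189

OR_MH = Σ(aᵢdᵢ/nᵢ) / Σ(bᵢcᵢ/nᵢ), where nᵢ is the stratum total.
Stratum 1 (Urban): n = 283; a·d/n = 18·53/283 = 3.3710; b·c/n = 195·17/283 = 11.7138
Stratum 2 (Rural): n = 338; a·d/n = 6·148/338 = 2.6272; b·c/n = 133·51/338 = 20.0680
OR_MH = (3.3710 + 2.6272) / (11.7138 + 20.0680) = 5.9982 / 31.7818 = 0.18873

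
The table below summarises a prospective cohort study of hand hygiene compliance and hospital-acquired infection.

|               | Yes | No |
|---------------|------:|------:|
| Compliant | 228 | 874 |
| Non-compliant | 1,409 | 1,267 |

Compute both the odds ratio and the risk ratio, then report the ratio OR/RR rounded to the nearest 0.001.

0.597

Cells: a = 228, b = 874, c = 1409, d = 1267.
OR = (228·1267)/(874·1409) = 288876/1231466 = 0.23458
Risk in exposed = 228/1102 = 0.20690; risk in unexposed = 1409/2676 = 0.52653; RR = 0.39294
OR/RR = 0.23458 / 0.39294 = 0.59698
The outcome is not rare, so the OR lies further from 1 than the RR.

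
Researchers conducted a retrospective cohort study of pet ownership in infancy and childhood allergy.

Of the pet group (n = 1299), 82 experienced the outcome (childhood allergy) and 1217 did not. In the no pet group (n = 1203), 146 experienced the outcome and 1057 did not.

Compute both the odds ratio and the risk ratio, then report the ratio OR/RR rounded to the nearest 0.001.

0.938

From the description: a = 82, b = 1217, c = 146, d = 1057.
OR = (82·1057)/(1217·146) = 86674/177682 = 0.48780
Risk in exposed = 82/1299 = 0.06313; risk in unexposed = 146/1203 = 0.12136; RR = 0.52014
OR/RR = 0.48780 / 0.52014 = 0.93784
The outcome is not rare, so the OR lies further from 1 than the RR.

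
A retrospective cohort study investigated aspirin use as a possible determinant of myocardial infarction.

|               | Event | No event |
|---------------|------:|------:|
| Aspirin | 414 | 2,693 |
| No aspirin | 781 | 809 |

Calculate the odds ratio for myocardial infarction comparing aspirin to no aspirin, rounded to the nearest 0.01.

Cells: a = 414, b = 2693, c = 781, d = 809.
OR = (a·d)/(b·c) = (414 × 809) / (2693 × 781) = 334926 / 2103233 = 0.15924
Exposure is associated with lower odds of myocardial infarction (OR = 0.16 < 1).

0.16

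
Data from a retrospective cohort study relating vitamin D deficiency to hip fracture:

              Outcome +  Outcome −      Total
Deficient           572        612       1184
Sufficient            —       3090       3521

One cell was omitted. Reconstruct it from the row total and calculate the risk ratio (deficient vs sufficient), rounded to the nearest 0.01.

3.95

The missing cell is in the unexposed row: 3521 − 3090 = 431.
So a = 572, b = 612, c = 431, d = 3090.
RR = [a/(a+b)] / [c/(c+d)] = (572/1184) / (431/3521) = 0.48311/0.12241 = 3.94669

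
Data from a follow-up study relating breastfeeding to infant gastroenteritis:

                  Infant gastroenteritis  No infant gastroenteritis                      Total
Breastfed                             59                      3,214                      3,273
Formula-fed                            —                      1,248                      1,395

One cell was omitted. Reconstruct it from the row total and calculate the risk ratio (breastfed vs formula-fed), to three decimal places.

0.171

The missing cell is in the unexposed row: 1395 − 1248 = 147.
So a = 59, b = 3214, c = 147, d = 1248.
RR = [a/(a+b)] / [c/(c+d)] = (59/3273) / (147/1395) = 0.01803/0.10538 = 0.17107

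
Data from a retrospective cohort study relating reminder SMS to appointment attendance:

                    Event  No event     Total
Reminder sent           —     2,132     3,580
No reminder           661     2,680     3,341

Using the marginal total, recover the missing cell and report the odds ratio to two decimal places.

The missing cell is in the exposed row: 3580 − 2132 = 1448.
So a = 1448, b = 2132, c = 661, d = 2680.
OR = (a·d)/(b·c) = (1448 × 2680) / (2132 × 661) = 3880640 / 1409252 = 2.75369

2.75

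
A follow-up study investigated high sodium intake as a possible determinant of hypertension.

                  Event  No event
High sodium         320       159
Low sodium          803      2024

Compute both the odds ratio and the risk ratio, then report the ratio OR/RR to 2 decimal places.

Cells: a = 320, b = 159, c = 803, d = 2024.
OR = (320·2024)/(159·803) = 647680/127677 = 5.07280
Risk in exposed = 320/479 = 0.66806; risk in unexposed = 803/2827 = 0.28405; RR = 2.35193
OR/RR = 5.07280 / 2.35193 = 2.15687
The outcome is not rare, so the OR lies further from 1 than the RR.

2.16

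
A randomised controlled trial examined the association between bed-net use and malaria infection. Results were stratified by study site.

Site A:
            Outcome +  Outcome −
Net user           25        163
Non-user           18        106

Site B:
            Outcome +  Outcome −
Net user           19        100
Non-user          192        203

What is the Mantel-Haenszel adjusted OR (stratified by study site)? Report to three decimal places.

OR_MH = Σ(aᵢdᵢ/nᵢ) / Σ(bᵢcᵢ/nᵢ), where nᵢ is the stratum total.
Stratum 1 (Site A): n = 312; a·d/n = 25·106/312 = 8.4936; b·c/n = 163·18/312 = 9.4038
Stratum 2 (Site B): n = 514; a·d/n = 19·203/514 = 7.5039; b·c/n = 100·192/514 = 37.3541
OR_MH = (8.4936 + 7.5039) / (9.4038 + 37.3541) = 15.9975 / 46.7579 = 0.34213

0.342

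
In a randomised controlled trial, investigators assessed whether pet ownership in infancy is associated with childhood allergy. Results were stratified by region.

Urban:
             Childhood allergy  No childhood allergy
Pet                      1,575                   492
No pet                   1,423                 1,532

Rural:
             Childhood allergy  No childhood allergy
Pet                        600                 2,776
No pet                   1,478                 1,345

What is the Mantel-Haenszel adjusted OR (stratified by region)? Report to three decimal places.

0.762

OR_MH = Σ(aᵢdᵢ/nᵢ) / Σ(bᵢcᵢ/nᵢ), where nᵢ is the stratum total.
Stratum 1 (Urban): n = 5022; a·d/n = 1575·1532/5022 = 480.4659; b·c/n = 492·1423/5022 = 139.4098
Stratum 2 (Rural): n = 6199; a·d/n = 600·1345/6199 = 130.1823; b·c/n = 2776·1478/6199 = 661.8693
OR_MH = (480.4659 + 130.1823) / (139.4098 + 661.8693) = 610.6482 / 801.2791 = 0.76209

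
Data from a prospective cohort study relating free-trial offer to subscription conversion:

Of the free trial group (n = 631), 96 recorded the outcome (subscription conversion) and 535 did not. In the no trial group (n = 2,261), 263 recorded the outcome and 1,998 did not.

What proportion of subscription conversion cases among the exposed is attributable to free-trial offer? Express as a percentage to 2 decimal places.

23.54

From the description: a = 96, b = 535, c = 263, d = 1998.
Risk in exposed = 96/631 = 0.15214; risk in unexposed = 263/2261 = 0.11632.
RR = 0.15214/0.11632 = 1.30794
AR% = (RR − 1)/RR × 100 = (1.30794 − 1)/1.30794 × 100 = 23.5437%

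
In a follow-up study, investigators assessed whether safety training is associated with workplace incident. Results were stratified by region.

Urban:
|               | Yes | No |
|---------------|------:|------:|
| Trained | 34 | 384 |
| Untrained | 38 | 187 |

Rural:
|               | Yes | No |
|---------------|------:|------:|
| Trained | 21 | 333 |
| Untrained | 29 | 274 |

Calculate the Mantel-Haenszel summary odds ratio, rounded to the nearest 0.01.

0.50

OR_MH = Σ(aᵢdᵢ/nᵢ) / Σ(bᵢcᵢ/nᵢ), where nᵢ is the stratum total.
Stratum 1 (Urban): n = 643; a·d/n = 34·187/643 = 9.8880; b·c/n = 384·38/643 = 22.6936
Stratum 2 (Rural): n = 657; a·d/n = 21·274/657 = 8.7580; b·c/n = 333·29/657 = 14.6986
OR_MH = (9.8880 + 8.7580) / (22.6936 + 14.6986) = 18.6460 / 37.3923 = 0.49866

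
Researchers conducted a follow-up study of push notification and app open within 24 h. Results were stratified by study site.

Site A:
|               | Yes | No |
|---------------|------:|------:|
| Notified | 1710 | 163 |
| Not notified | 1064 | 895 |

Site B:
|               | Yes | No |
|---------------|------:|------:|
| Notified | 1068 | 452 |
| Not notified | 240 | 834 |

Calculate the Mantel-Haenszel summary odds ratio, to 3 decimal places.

8.530

OR_MH = Σ(aᵢdᵢ/nᵢ) / Σ(bᵢcᵢ/nᵢ), where nᵢ is the stratum total.
Stratum 1 (Site A): n = 3832; a·d/n = 1710·895/3832 = 399.3867; b·c/n = 163·1064/3832 = 45.2589
Stratum 2 (Site B): n = 2594; a·d/n = 1068·834/2594 = 343.3739; b·c/n = 452·240/2594 = 41.8196
OR_MH = (399.3867 + 343.3739) / (45.2589 + 41.8196) = 742.7607 / 87.0785 = 8.52979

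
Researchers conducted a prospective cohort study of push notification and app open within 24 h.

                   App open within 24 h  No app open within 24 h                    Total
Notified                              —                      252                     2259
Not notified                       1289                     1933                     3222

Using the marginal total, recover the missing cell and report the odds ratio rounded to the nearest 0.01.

The missing cell is in the exposed row: 2259 − 252 = 2007.
So a = 2007, b = 252, c = 1289, d = 1933.
OR = (a·d)/(b·c) = (2007 × 1933) / (252 × 1289) = 3879531 / 324828 = 11.94334

11.94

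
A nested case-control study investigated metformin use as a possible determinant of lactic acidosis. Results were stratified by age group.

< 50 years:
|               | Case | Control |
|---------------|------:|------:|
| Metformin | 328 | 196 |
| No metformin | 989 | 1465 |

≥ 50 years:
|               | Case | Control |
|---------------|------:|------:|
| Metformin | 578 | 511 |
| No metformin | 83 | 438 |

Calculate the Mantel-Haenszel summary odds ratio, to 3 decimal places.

OR_MH = Σ(aᵢdᵢ/nᵢ) / Σ(bᵢcᵢ/nᵢ), where nᵢ is the stratum total.
Stratum 1 (< 50 years): n = 2978; a·d/n = 328·1465/2978 = 161.3566; b·c/n = 196·989/2978 = 65.0920
Stratum 2 (≥ 50 years): n = 1610; a·d/n = 578·438/1610 = 157.2447; b·c/n = 511·83/1610 = 26.3435
OR_MH = (161.3566 + 157.2447) / (65.0920 + 26.3435) = 318.6013 / 91.4355 = 3.48444

3.484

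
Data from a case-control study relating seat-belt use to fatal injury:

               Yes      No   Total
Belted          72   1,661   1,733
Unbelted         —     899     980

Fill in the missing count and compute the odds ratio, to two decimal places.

0.48

The missing cell is in the unexposed row: 980 − 899 = 81.
So a = 72, b = 1661, c = 81, d = 899.
OR = (a·d)/(b·c) = (72 × 899) / (1661 × 81) = 64728 / 134541 = 0.48110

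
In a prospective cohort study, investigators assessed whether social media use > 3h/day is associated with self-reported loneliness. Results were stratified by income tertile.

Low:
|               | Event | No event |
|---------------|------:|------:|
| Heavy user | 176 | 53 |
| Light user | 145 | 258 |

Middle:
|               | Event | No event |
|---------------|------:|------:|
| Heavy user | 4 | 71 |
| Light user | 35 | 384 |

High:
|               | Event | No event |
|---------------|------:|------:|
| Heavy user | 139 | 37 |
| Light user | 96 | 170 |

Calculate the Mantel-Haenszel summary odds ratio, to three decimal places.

OR_MH = Σ(aᵢdᵢ/nᵢ) / Σ(bᵢcᵢ/nᵢ), where nᵢ is the stratum total.
Stratum 1 (Low): n = 632; a·d/n = 176·258/632 = 71.8481; b·c/n = 53·145/632 = 12.1598
Stratum 2 (Middle): n = 494; a·d/n = 4·384/494 = 3.1093; b·c/n = 71·35/494 = 5.0304
Stratum 3 (High): n = 442; a·d/n = 139·170/442 = 53.4615; b·c/n = 37·96/442 = 8.0362
OR_MH = (71.8481 + 3.1093 + 53.4615) / (12.1598 + 5.0304 + 8.0362) = 128.4190 / 25.2264 = 5.09066

5.091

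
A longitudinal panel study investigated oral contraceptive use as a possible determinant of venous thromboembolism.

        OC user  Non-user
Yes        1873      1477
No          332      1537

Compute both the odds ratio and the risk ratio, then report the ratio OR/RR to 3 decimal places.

3.387

Reading the table with exposure as columns: a = 1873 (OC user, case), b = 332 (OC user, non-case), c = 1477 (Non-user, case), d = 1537.
OR = (1873·1537)/(332·1477) = 2878801/490364 = 5.87074
Risk in exposed = 1873/2205 = 0.84943; risk in unexposed = 1477/3014 = 0.49005; RR = 1.73337
OR/RR = 5.87074 / 1.73337 = 3.38689
The outcome is not rare, so the OR lies further from 1 than the RR.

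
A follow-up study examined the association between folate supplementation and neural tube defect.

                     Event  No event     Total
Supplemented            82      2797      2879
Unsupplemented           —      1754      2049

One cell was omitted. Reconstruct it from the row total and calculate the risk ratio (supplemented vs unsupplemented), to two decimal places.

0.20

The missing cell is in the unexposed row: 2049 − 1754 = 295.
So a = 82, b = 2797, c = 295, d = 1754.
RR = [a/(a+b)] / [c/(c+d)] = (82/2879) / (295/2049) = 0.02848/0.14397 = 0.19783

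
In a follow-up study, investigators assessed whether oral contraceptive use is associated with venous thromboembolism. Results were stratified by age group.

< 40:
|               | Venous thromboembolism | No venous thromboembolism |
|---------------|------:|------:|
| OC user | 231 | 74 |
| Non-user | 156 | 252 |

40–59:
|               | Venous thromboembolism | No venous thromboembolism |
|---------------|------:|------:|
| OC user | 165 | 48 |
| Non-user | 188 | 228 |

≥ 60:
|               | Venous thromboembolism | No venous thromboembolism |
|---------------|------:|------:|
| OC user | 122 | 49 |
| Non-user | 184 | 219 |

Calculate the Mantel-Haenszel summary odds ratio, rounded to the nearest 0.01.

4.07

OR_MH = Σ(aᵢdᵢ/nᵢ) / Σ(bᵢcᵢ/nᵢ), where nᵢ is the stratum total.
Stratum 1 (< 40): n = 713; a·d/n = 231·252/713 = 81.6438; b·c/n = 74·156/713 = 16.1907
Stratum 2 (40–59): n = 629; a·d/n = 165·228/629 = 59.8092; b·c/n = 48·188/629 = 14.3466
Stratum 3 (≥ 60): n = 574; a·d/n = 122·219/574 = 46.5470; b·c/n = 49·184/574 = 15.7073
OR_MH = (81.6438 + 59.8092 + 46.5470) / (16.1907 + 14.3466 + 15.7073) = 188.0000 / 46.2446 = 4.06534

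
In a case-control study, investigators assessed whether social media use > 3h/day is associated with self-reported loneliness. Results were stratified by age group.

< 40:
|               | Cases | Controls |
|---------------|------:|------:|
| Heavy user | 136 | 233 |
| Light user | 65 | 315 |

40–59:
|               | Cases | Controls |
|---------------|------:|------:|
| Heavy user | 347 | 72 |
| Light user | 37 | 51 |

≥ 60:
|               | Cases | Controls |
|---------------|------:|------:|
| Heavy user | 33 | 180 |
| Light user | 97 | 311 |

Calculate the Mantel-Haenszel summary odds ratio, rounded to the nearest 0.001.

OR_MH = Σ(aᵢdᵢ/nᵢ) / Σ(bᵢcᵢ/nᵢ), where nᵢ is the stratum total.
Stratum 1 (< 40): n = 749; a·d/n = 136·315/749 = 57.1963; b·c/n = 233·65/749 = 20.2203
Stratum 2 (40–59): n = 507; a·d/n = 347·51/507 = 34.9053; b·c/n = 72·37/507 = 5.2544
Stratum 3 (≥ 60): n = 621; a·d/n = 33·311/621 = 16.5266; b·c/n = 180·97/621 = 28.1159
OR_MH = (57.1963 + 34.9053 + 16.5266) / (20.2203 + 5.2544 + 28.1159) = 108.6282 / 53.5907 = 2.02700

2.027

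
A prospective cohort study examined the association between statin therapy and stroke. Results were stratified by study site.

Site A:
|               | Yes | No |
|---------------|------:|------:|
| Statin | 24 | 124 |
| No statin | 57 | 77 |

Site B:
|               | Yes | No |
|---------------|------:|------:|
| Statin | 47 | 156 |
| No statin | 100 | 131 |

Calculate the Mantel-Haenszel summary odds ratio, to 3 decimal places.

0.340

OR_MH = Σ(aᵢdᵢ/nᵢ) / Σ(bᵢcᵢ/nᵢ), where nᵢ is the stratum total.
Stratum 1 (Site A): n = 282; a·d/n = 24·77/282 = 6.5532; b·c/n = 124·57/282 = 25.0638
Stratum 2 (Site B): n = 434; a·d/n = 47·131/434 = 14.1866; b·c/n = 156·100/434 = 35.9447
OR_MH = (6.5532 + 14.1866) / (25.0638 + 35.9447) = 20.7398 / 61.0085 = 0.33995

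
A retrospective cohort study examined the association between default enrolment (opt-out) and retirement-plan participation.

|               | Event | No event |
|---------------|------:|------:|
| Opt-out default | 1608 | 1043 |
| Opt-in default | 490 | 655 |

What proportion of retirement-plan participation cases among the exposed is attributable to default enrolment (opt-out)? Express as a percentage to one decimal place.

29.4

Cells: a = 1608, b = 1043, c = 490, d = 655.
Risk in exposed = 1608/2651 = 0.60656; risk in unexposed = 490/1145 = 0.42795.
RR = 0.60656/0.42795 = 1.41738
AR% = (RR − 1)/RR × 100 = (1.41738 − 1)/1.41738 × 100 = 29.4472%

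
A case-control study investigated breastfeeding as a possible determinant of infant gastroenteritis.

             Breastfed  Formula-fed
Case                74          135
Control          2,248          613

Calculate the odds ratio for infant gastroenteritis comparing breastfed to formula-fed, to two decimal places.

0.15

Reading the table with exposure as columns: a = 74 (Breastfed, case), b = 2248 (Breastfed, non-case), c = 135 (Formula-fed, case), d = 613.
OR = (a·d)/(b·c) = (74 × 613) / (2248 × 135) = 45362 / 303480 = 0.14947
Exposure is associated with lower odds of infant gastroenteritis (OR = 0.15 < 1).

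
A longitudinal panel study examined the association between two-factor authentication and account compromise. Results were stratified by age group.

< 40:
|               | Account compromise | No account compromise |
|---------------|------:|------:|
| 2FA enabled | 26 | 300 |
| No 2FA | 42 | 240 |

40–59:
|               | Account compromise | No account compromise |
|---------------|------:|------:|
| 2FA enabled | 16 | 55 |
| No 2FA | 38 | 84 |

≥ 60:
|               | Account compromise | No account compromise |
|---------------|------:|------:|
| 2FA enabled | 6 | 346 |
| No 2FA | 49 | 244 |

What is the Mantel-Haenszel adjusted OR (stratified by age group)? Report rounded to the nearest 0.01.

0.34

OR_MH = Σ(aᵢdᵢ/nᵢ) / Σ(bᵢcᵢ/nᵢ), where nᵢ is the stratum total.
Stratum 1 (< 40): n = 608; a·d/n = 26·240/608 = 10.2632; b·c/n = 300·42/608 = 20.7237
Stratum 2 (40–59): n = 193; a·d/n = 16·84/193 = 6.9637; b·c/n = 55·38/193 = 10.8290
Stratum 3 (≥ 60): n = 645; a·d/n = 6·244/645 = 2.2698; b·c/n = 346·49/645 = 26.2853
OR_MH = (10.2632 + 6.9637 + 2.2698) / (20.7237 + 10.8290 + 26.2853) = 19.4967 / 57.8380 = 0.33709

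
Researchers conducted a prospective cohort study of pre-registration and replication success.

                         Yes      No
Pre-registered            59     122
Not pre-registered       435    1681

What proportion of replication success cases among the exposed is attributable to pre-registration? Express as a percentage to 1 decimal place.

Cells: a = 59, b = 122, c = 435, d = 1681.
Risk in exposed = 59/181 = 0.32597; risk in unexposed = 435/2116 = 0.20558.
RR = 0.32597/0.20558 = 1.58562
AR% = (RR − 1)/RR × 100 = (1.58562 − 1)/1.58562 × 100 = 36.9333%

36.9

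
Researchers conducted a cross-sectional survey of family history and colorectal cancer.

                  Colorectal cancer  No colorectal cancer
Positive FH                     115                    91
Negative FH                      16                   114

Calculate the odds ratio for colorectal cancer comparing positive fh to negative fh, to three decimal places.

Cells: a = 115, b = 91, c = 16, d = 114.
OR = (a·d)/(b·c) = (115 × 114) / (91 × 16) = 13110 / 1456 = 9.00412
The odds of colorectal cancer are about 9.00 times as high in the positive fh group.

9.004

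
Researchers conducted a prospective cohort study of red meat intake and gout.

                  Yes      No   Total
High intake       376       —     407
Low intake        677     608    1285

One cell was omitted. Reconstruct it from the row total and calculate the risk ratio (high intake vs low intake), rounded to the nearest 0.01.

1.75

The missing cell is in the exposed row: 407 − 376 = 31.
So a = 376, b = 31, c = 677, d = 608.
RR = [a/(a+b)] / [c/(c+d)] = (376/407) / (677/1285) = 0.92383/0.52685 = 1.75351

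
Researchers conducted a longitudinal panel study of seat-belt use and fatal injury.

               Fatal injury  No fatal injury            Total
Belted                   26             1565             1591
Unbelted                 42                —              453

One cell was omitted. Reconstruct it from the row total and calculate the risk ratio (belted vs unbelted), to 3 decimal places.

0.176

The missing cell is in the unexposed row: 453 − 42 = 411.
So a = 26, b = 1565, c = 42, d = 411.
RR = [a/(a+b)] / [c/(c+d)] = (26/1591) / (42/453) = 0.01634/0.09272 = 0.17626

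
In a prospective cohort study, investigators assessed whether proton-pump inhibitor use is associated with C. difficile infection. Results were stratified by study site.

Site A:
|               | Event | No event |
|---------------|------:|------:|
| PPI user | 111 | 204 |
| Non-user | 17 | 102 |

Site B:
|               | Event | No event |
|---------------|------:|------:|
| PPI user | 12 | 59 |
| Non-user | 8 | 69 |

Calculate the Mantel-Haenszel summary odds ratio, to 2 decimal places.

2.83

OR_MH = Σ(aᵢdᵢ/nᵢ) / Σ(bᵢcᵢ/nᵢ), where nᵢ is the stratum total.
Stratum 1 (Site A): n = 434; a·d/n = 111·102/434 = 26.0876; b·c/n = 204·17/434 = 7.9908
Stratum 2 (Site B): n = 148; a·d/n = 12·69/148 = 5.5946; b·c/n = 59·8/148 = 3.1892
OR_MH = (26.0876 + 5.5946) / (7.9908 + 3.1892) = 31.6822 / 11.1800 = 2.83383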